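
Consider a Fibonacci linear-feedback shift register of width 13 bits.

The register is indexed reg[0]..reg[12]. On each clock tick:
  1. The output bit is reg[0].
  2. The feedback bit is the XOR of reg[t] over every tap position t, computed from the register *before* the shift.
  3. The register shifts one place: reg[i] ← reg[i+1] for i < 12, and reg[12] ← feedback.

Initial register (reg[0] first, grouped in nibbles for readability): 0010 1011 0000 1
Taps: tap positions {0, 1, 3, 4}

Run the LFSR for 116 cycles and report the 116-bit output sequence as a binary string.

tick  register→output (feedback)
  0  0010101100001→0 (1)
  1  0101011000011→0 (0)
  2  1010110000110→1 (0)
  3  0101100001100→0 (1)
  4  1011000011001→1 (0)
  5  0110000110010→0 (1)
  6  1100001100101→1 (0)
  7  1000011001010→1 (1)
  8  0000110010101→0 (1)
  9  0001100101011→0 (0)
 10  0011001010110→0 (1)
 11  0110010101101→0 (1)
 12  1100101011011→1 (1)
 13  1001010110111→1 (0)
 14  0010101101110→0 (1)
 15  0101011011101→0 (0)
 16  1010110111010→1 (0)
 17  0101101110100→0 (1)
 18  1011011101001→1 (0)
 19  0110111010010→0 (0)
 20  1101110100100→1 (0)
 21  1011101001000→1 (1)
 22  0111010010001→0 (0)
 23  1110100100010→1 (1)
 24  1101001000101→1 (1)
 25  1010010001011→1 (1)
 26  0100100010111→0 (0)
 27  1001000101110→1 (0)
 28  0010001011100→0 (0)
 29  0100010111000→0 (1)
 30  1000101110001→1 (0)
 31  0001011100010→0 (1)
 32  0010111000101→0 (1)
 33  0101110001011→0 (1)
 34  1011100010111→1 (1)
 35  0111000101111→0 (0)
 36  1110001011110→1 (0)
 37  1100010111100→1 (0)
 38  1000101111000→1 (0)
 39  0001011110000→0 (1)
 40  0010111100001→0 (1)
 41  0101111000011→0 (1)
 42  1011110000111→1 (1)
 43  0111100001111→0 (1)
 44  1111000011111→1 (1)
 45  1110000111111→1 (0)
 46  1100001111110→1 (0)
 47  1000011111100→1 (1)
 48  0000111111001→0 (1)
 49  0001111110011→0 (0)
 50  0011111100110→0 (0)
 51  0111111001100→0 (1)
 52  1111110011001→1 (0)
 53  1111100110010→1 (0)
 54  1111001100100→1 (1)
 55  1110011001001→1 (0)
 56  1100110010010→1 (1)
 57  1001100100101→1 (1)
 58  0011001001011→0 (1)
 59  0110010010111→0 (1)
 60  1100100101111→1 (1)
 61  1001001011111→1 (0)
 62  0010010111110→0 (0)
 63  0100101111100→0 (0)
 64  1001011111000→1 (0)
 65  0010111110000→0 (1)
 66  0101111100001→0 (1)
 67  1011111000011→1 (1)
 68  0111110000111→0 (1)
 69  1111100001111→1 (0)
 70  1111000011110→1 (1)
 71  1110000111101→1 (0)
 72  1100001111010→1 (0)
 73  1000011110100→1 (1)
 74  0000111101001→0 (1)
 75  0001111010011→0 (0)
 76  0011110100110→0 (0)
 77  0111101001100→0 (1)
 78  1111010011001→1 (1)
 79  1110100110011→1 (1)
 80  1101001100111→1 (1)
 81  1010011001111→1 (1)
 82  0100110011111→0 (0)
 83  1001100111110→1 (1)
 84  0011001111101→0 (1)
 85  0110011111011→0 (1)
 86  1100111110111→1 (1)
 87  1001111101111→1 (1)
 88  0011111011111→0 (0)
 89  0111110111110→0 (1)
 90  1111101111101→1 (0)
 91  1111011111010→1 (1)
 92  1110111110101→1 (1)
 93  1101111101011→1 (0)
 94  1011111010110→1 (1)
 95  0111110101101→0 (1)
 96  1111101011011→1 (0)
 97  1111010110110→1 (1)
 98  1110101101101→1 (1)
 99  1101011011011→1 (1)
100  1010110110111→1 (0)
101  0101101101110→0 (1)
102  1011011011101→1 (0)
103  0110110111010→0 (0)
104  1101101110100→1 (0)
105  1011011101000→1 (0)
106  0110111010000→0 (0)
107  1101110100000→1 (0)
108  1011101000000→1 (1)
109  0111010000001→0 (0)
110  1110100000010→1 (1)
111  1101000000101→1 (1)
112  1010000001011→1 (1)
113  0100000010111→0 (1)
114  1000000101111→1 (1)
115  0000001011111→0 (0)

00101011000011001010110111010010001011100010111100001111110011001001011111000011110100110011111011111010110110111010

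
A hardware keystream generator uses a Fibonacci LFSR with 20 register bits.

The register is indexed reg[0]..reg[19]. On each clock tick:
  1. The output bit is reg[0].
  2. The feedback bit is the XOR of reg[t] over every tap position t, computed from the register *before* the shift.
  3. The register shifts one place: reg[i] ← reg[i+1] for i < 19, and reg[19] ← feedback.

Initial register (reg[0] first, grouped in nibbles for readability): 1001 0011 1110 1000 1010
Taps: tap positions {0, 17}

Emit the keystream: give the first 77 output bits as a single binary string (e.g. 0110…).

k : reg_k → out_k, fb_k
0: 10010011111010001010 → 1, fb=1
1: 00100111110100010101 → 0, fb=1
2: 01001111101000101011 → 0, fb=0
3: 10011111010001010110 → 1, fb=0
4: 00111110100010101100 → 0, fb=1
5: 01111101000101011001 → 0, fb=0
6: 11111010001010110010 → 1, fb=1
7: 11110100010101100101 → 1, fb=0
8: 11101000101011001010 → 1, fb=1
9: 11010001010110010101 → 1, fb=0
10: 10100010101100101010 → 1, fb=1
11: 01000101011001010101 → 0, fb=1
12: 10001010110010101011 → 1, fb=1
13: 00010101100101010111 → 0, fb=1
14: 00101011001010101111 → 0, fb=1
15: 01010110010101011111 → 0, fb=1
16: 10101100101010111111 → 1, fb=0
17: 01011001010101111110 → 0, fb=1
18: 10110010101011111101 → 1, fb=0
19: 01100101010111111010 → 0, fb=0
20: 11001010101111110100 → 1, fb=0
21: 10010101011111101000 → 1, fb=1
22: 00101010111111010001 → 0, fb=0
23: 01010101111110100010 → 0, fb=0
24: 10101011111101000100 → 1, fb=0
25: 01010111111010001000 → 0, fb=0
26: 10101111110100010000 → 1, fb=1
27: 01011111101000100001 → 0, fb=0
28: 10111111010001000010 → 1, fb=1
29: 01111110100010000101 → 0, fb=1
30: 11111101000100001011 → 1, fb=1
31: 11111010001000010111 → 1, fb=0
32: 11110100010000101110 → 1, fb=0
33: 11101000100001011100 → 1, fb=0
34: 11010001000010111000 → 1, fb=1
35: 10100010000101110001 → 1, fb=1
36: 01000100001011100011 → 0, fb=0
37: 10001000010111000110 → 1, fb=0
38: 00010000101110001100 → 0, fb=1
39: 00100001011100011001 → 0, fb=0
40: 01000010111000110010 → 0, fb=0
41: 10000101110001100100 → 1, fb=0
42: 00001011100011001000 → 0, fb=0
43: 00010111000110010000 → 0, fb=0
44: 00101110001100100000 → 0, fb=0
45: 01011100011001000000 → 0, fb=0
46: 10111000110010000000 → 1, fb=1
47: 01110001100100000001 → 0, fb=0
48: 11100011001000000010 → 1, fb=1
49: 11000110010000000101 → 1, fb=0
50: 10001100100000001010 → 1, fb=1
51: 00011001000000010101 → 0, fb=1
52: 00110010000000101011 → 0, fb=0
53: 01100100000001010110 → 0, fb=1
54: 11001000000010101101 → 1, fb=0
55: 10010000000101011010 → 1, fb=1
56: 00100000001010110101 → 0, fb=1
57: 01000000010101101011 → 0, fb=0
58: 10000000101011010110 → 1, fb=0
59: 00000001010110101100 → 0, fb=1
60: 00000010101101011001 → 0, fb=0
61: 00000101011010110010 → 0, fb=0
62: 00001010110101100100 → 0, fb=1
63: 00010101101011001001 → 0, fb=0
64: 00101011010110010010 → 0, fb=0
65: 01010110101100100100 → 0, fb=1
66: 10101101011001001001 → 1, fb=1
67: 01011010110010010011 → 0, fb=0
68: 10110101100100100110 → 1, fb=0
69: 01101011001001001100 → 0, fb=1
70: 11010110010010011001 → 1, fb=1
71: 10101100100100110011 → 1, fb=1
72: 01011001001001100111 → 0, fb=1
73: 10110010010011001111 → 1, fb=0
74: 01100100100110011110 → 0, fb=1
75: 11001001001100111101 → 1, fb=0
76: 10010010011001111010 → 1, fb=1

10010011111010001010110010101011111101000100001011100011001000000010101101011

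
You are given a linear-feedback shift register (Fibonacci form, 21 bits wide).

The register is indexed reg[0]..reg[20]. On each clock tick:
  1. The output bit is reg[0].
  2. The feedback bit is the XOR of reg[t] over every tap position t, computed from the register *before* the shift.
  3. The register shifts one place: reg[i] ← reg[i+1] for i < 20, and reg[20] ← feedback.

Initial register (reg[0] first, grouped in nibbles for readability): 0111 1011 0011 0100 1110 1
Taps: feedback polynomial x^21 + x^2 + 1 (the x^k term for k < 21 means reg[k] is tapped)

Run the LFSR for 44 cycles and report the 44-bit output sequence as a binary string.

step | reg (before) | out | fb
   0 | 011110110011010011101 | 0 | 1
   1 | 111101100110100111011 | 1 | 0
   2 | 111011001101001110110 | 1 | 0
   3 | 110110011010011101100 | 1 | 1
   4 | 101100110100111011001 | 1 | 0
   5 | 011001101001110110010 | 0 | 1
   6 | 110011010011101100101 | 1 | 1
   7 | 100110100111011001011 | 1 | 1
   8 | 001101001110110010111 | 0 | 1
   9 | 011010011101100101111 | 0 | 1
  10 | 110100111011001011111 | 1 | 1
  11 | 101001110110010111111 | 1 | 0
  12 | 010011101100101111110 | 0 | 0
  13 | 100111011001011111100 | 1 | 1
  14 | 001110110010111111001 | 0 | 1
  15 | 011101100101111110011 | 0 | 1
  16 | 111011001011111100111 | 1 | 0
  17 | 110110010111111001110 | 1 | 1
  18 | 101100101111110011101 | 1 | 0
  19 | 011001011111100111010 | 0 | 1
  20 | 110010111111001110101 | 1 | 1
  21 | 100101111110011101011 | 1 | 1
  22 | 001011111100111010111 | 0 | 1
  23 | 010111111001110101111 | 0 | 0
  24 | 101111110011101011110 | 1 | 0
  25 | 011111100111010111100 | 0 | 1
  26 | 111111001110101111001 | 1 | 0
  27 | 111110011101011110010 | 1 | 0
  28 | 111100111010111100100 | 1 | 0
  29 | 111001110101111001000 | 1 | 0
  30 | 110011101011110010000 | 1 | 1
  31 | 100111010111100100001 | 1 | 1
  32 | 001110101111001000011 | 0 | 1
  33 | 011101011110010000111 | 0 | 1
  34 | 111010111100100001111 | 1 | 0
  35 | 110101111001000011110 | 1 | 1
  36 | 101011110010000111101 | 1 | 0
  37 | 010111100100001111010 | 0 | 0
  38 | 101111001000011110100 | 1 | 0
  39 | 011110010000111101000 | 0 | 1
  40 | 111100100001111010001 | 1 | 0
  41 | 111001000011110100010 | 1 | 0
  42 | 110010000111101000100 | 1 | 1
  43 | 100100001111010001001 | 1 | 1

01111011001101001110110010111111001110101111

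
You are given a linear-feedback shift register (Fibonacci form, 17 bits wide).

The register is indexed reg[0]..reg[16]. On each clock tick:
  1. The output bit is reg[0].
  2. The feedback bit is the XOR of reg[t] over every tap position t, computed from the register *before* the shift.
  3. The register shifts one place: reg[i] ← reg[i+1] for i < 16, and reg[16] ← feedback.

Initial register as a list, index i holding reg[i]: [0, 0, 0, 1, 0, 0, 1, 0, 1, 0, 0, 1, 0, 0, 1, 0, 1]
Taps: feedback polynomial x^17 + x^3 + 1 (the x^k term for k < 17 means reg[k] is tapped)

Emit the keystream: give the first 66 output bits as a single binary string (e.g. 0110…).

step | reg (before) | out | fb
   0 | 00010010100100101 | 0 | 1
   1 | 00100101001001011 | 0 | 0
   2 | 01001010010010110 | 0 | 0
   3 | 10010100100101100 | 1 | 0
   4 | 00101001001011000 | 0 | 0
   5 | 01010010010110000 | 0 | 1
   6 | 10100100101100001 | 1 | 1
   7 | 01001001011000011 | 0 | 0
   8 | 10010010110000110 | 1 | 0
   9 | 00100101100001100 | 0 | 0
  10 | 01001011000011000 | 0 | 0
  11 | 10010110000110000 | 1 | 0
  12 | 00101100001100000 | 0 | 0
  13 | 01011000011000000 | 0 | 1
  14 | 10110000110000001 | 1 | 0
  15 | 01100001100000010 | 0 | 0
  16 | 11000011000000100 | 1 | 1
  17 | 10000110000001001 | 1 | 1
  18 | 00001100000010011 | 0 | 0
  19 | 00011000000100110 | 0 | 1
  20 | 00110000001001101 | 0 | 1
  21 | 01100000010011011 | 0 | 0
  22 | 11000000100110110 | 1 | 1
  23 | 10000001001101101 | 1 | 1
  24 | 00000010011011011 | 0 | 0
  25 | 00000100110110110 | 0 | 0
  26 | 00001001101101100 | 0 | 0
  27 | 00010011011011000 | 0 | 1
  28 | 00100110110110001 | 0 | 0
  29 | 01001101101100010 | 0 | 0
  30 | 10011011011000100 | 1 | 0
  31 | 00110110110001000 | 0 | 1
  32 | 01101101100010001 | 0 | 0
  33 | 11011011000100010 | 1 | 0
  34 | 10110110001000100 | 1 | 0
  35 | 01101100010001000 | 0 | 0
  36 | 11011000100010000 | 1 | 0
  37 | 10110001000100000 | 1 | 0
  38 | 01100010001000000 | 0 | 0
  39 | 11000100010000000 | 1 | 1
  40 | 10001000100000001 | 1 | 1
  41 | 00010001000000011 | 0 | 1
  42 | 00100010000000111 | 0 | 0
  43 | 01000100000001110 | 0 | 0
  44 | 10001000000011100 | 1 | 1
  45 | 00010000000111001 | 0 | 1
  46 | 00100000001110011 | 0 | 0
  47 | 01000000011100110 | 0 | 0
  48 | 10000000111001100 | 1 | 1
  49 | 00000001110011001 | 0 | 0
  50 | 00000011100110010 | 0 | 0
  51 | 00000111001100100 | 0 | 0
  52 | 00001110011001000 | 0 | 0
  53 | 00011100110010000 | 0 | 1
  54 | 00111001100100001 | 0 | 1
  55 | 01110011001000011 | 0 | 1
  56 | 11100110010000111 | 1 | 1
  57 | 11001100100001111 | 1 | 1
  58 | 10011001000011111 | 1 | 0
  59 | 00110010000111110 | 0 | 1
  60 | 01100100001111101 | 0 | 0
  61 | 11001000011111010 | 1 | 1
  62 | 10010000111110101 | 1 | 0
  63 | 00100001111101010 | 0 | 0
  64 | 01000011111010100 | 0 | 0
  65 | 10000111110101000 | 1 | 1

000100101001001011000011000000100110110110001000100000001110011001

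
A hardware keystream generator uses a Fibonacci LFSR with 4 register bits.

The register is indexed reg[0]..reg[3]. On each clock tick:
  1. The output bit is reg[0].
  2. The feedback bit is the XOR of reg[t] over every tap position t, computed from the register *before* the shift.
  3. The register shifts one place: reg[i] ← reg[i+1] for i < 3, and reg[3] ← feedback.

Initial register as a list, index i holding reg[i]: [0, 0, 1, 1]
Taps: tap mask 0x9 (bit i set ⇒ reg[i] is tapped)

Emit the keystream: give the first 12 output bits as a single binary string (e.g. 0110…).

tick  register→output (feedback)
  0  0011→0 (1)
  1  0111→0 (1)
  2  1111→1 (0)
  3  1110→1 (1)
  4  1101→1 (0)
  5  1010→1 (1)
  6  0101→0 (1)
  7  1011→1 (0)
  8  0110→0 (0)
  9  1100→1 (1)
 10  1001→1 (0)
 11  0010→0 (0)

001111010110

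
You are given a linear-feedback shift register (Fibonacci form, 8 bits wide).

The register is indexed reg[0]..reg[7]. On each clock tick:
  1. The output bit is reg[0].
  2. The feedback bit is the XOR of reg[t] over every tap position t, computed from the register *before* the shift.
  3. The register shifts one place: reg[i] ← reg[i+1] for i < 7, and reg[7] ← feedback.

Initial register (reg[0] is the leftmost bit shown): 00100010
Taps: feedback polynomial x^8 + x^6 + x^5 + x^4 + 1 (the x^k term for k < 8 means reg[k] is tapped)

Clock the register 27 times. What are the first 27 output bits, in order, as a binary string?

k : reg_k → out_k, fb_k
0: 00100010 → 0, fb=1
1: 01000101 → 0, fb=1
2: 10001011 → 1, fb=1
3: 00010111 → 0, fb=0
4: 00101110 → 0, fb=1
5: 01011101 → 0, fb=0
6: 10111010 → 1, fb=1
7: 01110101 → 0, fb=1
8: 11101011 → 1, fb=1
9: 11010111 → 1, fb=1
10: 10101111 → 1, fb=0
11: 01011110 → 0, fb=1
12: 10111101 → 1, fb=1
13: 01111011 → 0, fb=0
14: 11110110 → 1, fb=1
15: 11101101 → 1, fb=1
16: 11011011 → 1, fb=1
17: 10110111 → 1, fb=1
18: 01101111 → 0, fb=1
19: 11011111 → 1, fb=0
20: 10111110 → 1, fb=0
21: 01111100 → 0, fb=0
22: 11111000 → 1, fb=0
23: 11110000 → 1, fb=1
24: 11100001 → 1, fb=1
25: 11000011 → 1, fb=0
26: 10000110 → 1, fb=1

001000101110101111011011111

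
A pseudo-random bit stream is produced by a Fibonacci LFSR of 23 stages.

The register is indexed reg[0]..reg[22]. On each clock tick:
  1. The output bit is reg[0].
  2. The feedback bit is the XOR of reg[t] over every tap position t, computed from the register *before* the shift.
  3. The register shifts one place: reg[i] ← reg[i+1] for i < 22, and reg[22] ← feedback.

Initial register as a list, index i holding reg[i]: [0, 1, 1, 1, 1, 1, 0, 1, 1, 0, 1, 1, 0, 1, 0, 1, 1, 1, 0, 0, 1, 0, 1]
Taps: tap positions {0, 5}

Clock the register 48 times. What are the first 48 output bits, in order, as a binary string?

k : reg_k → out_k, fb_k
0: 01111101101101011100101 → 0, fb=1
1: 11111011011010111001011 → 1, fb=1
2: 11110110110101110010111 → 1, fb=0
3: 11101101101011100101110 → 1, fb=0
4: 11011011010111001011100 → 1, fb=1
5: 10110110101110010111001 → 1, fb=0
6: 01101101011100101110010 → 0, fb=1
7: 11011010111001011100101 → 1, fb=1
8: 10110101110010111001011 → 1, fb=0
9: 01101011100101110010110 → 0, fb=0
10: 11010111001011100101100 → 1, fb=0
11: 10101110010111001011000 → 1, fb=0
12: 01011100101110010110000 → 0, fb=1
13: 10111001011100101100001 → 1, fb=1
14: 01110010111001011000011 → 0, fb=0
15: 11100101110010110000110 → 1, fb=0
16: 11001011100101100001100 → 1, fb=1
17: 10010111001011000011001 → 1, fb=0
18: 00101110010110000110010 → 0, fb=1
19: 01011100101100001100101 → 0, fb=1
20: 10111001011000011001011 → 1, fb=1
21: 01110010110000110010111 → 0, fb=0
22: 11100101100001100101110 → 1, fb=0
23: 11001011000011001011100 → 1, fb=1
24: 10010110000110010111001 → 1, fb=0
25: 00101100001100101110010 → 0, fb=1
26: 01011000011001011100101 → 0, fb=0
27: 10110000110010111001010 → 1, fb=1
28: 01100001100101110010101 → 0, fb=0
29: 11000011001011100101010 → 1, fb=1
30: 10000110010111001010101 → 1, fb=0
31: 00001100101110010101010 → 0, fb=1
32: 00011001011100101010101 → 0, fb=0
33: 00110010111001010101010 → 0, fb=0
34: 01100101110010101010100 → 0, fb=1
35: 11001011100101010101001 → 1, fb=1
36: 10010111001010101010011 → 1, fb=0
37: 00101110010101010100110 → 0, fb=1
38: 01011100101010101001101 → 0, fb=1
39: 10111001010101010011011 → 1, fb=1
40: 01110010101010100110111 → 0, fb=0
41: 11100101010101001101110 → 1, fb=0
42: 11001010101010011011100 → 1, fb=1
43: 10010101010100110111001 → 1, fb=0
44: 00101010101001101110010 → 0, fb=0
45: 01010101010011011100100 → 0, fb=1
46: 10101010100110111001001 → 1, fb=1
47: 01010101001101110010011 → 0, fb=1

011111011011010111001011100101100001100101110010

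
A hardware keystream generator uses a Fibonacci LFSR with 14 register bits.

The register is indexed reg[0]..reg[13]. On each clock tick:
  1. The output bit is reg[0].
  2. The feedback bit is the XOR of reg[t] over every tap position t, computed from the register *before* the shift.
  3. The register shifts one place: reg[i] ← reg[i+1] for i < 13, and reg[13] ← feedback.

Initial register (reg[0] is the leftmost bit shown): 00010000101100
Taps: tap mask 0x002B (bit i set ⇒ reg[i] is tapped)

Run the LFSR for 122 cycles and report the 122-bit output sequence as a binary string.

k : reg_k → out_k, fb_k
0: 00010000101100 → 0, fb=1
1: 00100001011001 → 0, fb=0
2: 01000010110010 → 0, fb=1
3: 10000101100101 → 1, fb=0
4: 00001011001010 → 0, fb=0
5: 00010110010100 → 0, fb=0
6: 00101100101000 → 0, fb=1
7: 01011001010001 → 0, fb=0
8: 10110010100010 → 1, fb=0
9: 01100101000100 → 0, fb=0
10: 11001010001000 → 1, fb=0
11: 10010100010000 → 1, fb=1
12: 00101000100001 → 0, fb=0
13: 01010001000010 → 0, fb=0
14: 10100010000100 → 1, fb=1
15: 01000100001001 → 0, fb=0
16: 10001000010010 → 1, fb=1
17: 00010000100101 → 0, fb=1
18: 00100001001011 → 0, fb=0
19: 01000010010110 → 0, fb=1
20: 10000100101101 → 1, fb=0
21: 00001001011010 → 0, fb=0
22: 00010010110100 → 0, fb=1
23: 00100101101001 → 0, fb=1
24: 01001011010011 → 0, fb=1
25: 10010110100111 → 1, fb=1
26: 00101101001111 → 0, fb=1
27: 01011010011111 → 0, fb=0
28: 10110100111110 → 1, fb=1
29: 01101001111101 → 0, fb=1
30: 11010011111011 → 1, fb=1
31: 10100111110111 → 1, fb=0
32: 01001111101110 → 0, fb=0
33: 10011111011100 → 1, fb=1
34: 00111110111001 → 0, fb=0
35: 01111101110010 → 0, fb=1
36: 11111011100101 → 1, fb=1
37: 11110111001011 → 1, fb=0
38: 11101110010110 → 1, fb=1
39: 11011100101101 → 1, fb=0
40: 10111001011010 → 1, fb=0
41: 01110010110100 → 0, fb=0
42: 11100101101000 → 1, fb=1
43: 11001011010001 → 1, fb=0
44: 10010110100010 → 1, fb=1
45: 00101101000101 → 0, fb=1
46: 01011010001011 → 0, fb=0
47: 10110100010110 → 1, fb=1
48: 01101000101101 → 0, fb=1
49: 11010001011011 → 1, fb=1
50: 10100010110111 → 1, fb=1
51: 01000101101111 → 0, fb=0
52: 10001011011110 → 1, fb=1
53: 00010110111101 → 0, fb=0
54: 00101101111010 → 0, fb=1
55: 01011011110101 → 0, fb=0
56: 10110111101010 → 1, fb=1
57: 01101111010101 → 0, fb=0
58: 11011110101010 → 1, fb=0
59: 10111101010100 → 1, fb=1
60: 01111010101001 → 0, fb=0
61: 11110101010010 → 1, fb=0
62: 11101010100100 → 1, fb=0
63: 11010101001000 → 1, fb=0
64: 10101010010000 → 1, fb=1
65: 01010100100001 → 0, fb=1
66: 10101001000011 → 1, fb=1
67: 01010010000111 → 0, fb=0
68: 10100100001110 → 1, fb=0
69: 01001000011100 → 0, fb=1
70: 10010000111001 → 1, fb=0
71: 00100001110010 → 0, fb=0
72: 01000011100100 → 0, fb=1
73: 10000111001001 → 1, fb=0
74: 00001110010010 → 0, fb=1
75: 00011100100101 → 0, fb=0
76: 00111001001010 → 0, fb=1
77: 01110010010101 → 0, fb=0
78: 11100100101010 → 1, fb=1
79: 11001001010101 → 1, fb=0
80: 10010010101010 → 1, fb=0
81: 00100101010100 → 0, fb=1
82: 01001010101001 → 0, fb=1
83: 10010101010011 → 1, fb=1
84: 00101010100111 → 0, fb=0
85: 01010101001110 → 0, fb=1
86: 10101010011101 → 1, fb=1
87: 01010100111011 → 0, fb=1
88: 10101001110111 → 1, fb=1
89: 01010011101111 → 0, fb=0
90: 10100111011110 → 1, fb=0
91: 01001110111100 → 0, fb=0
92: 10011101111000 → 1, fb=1
93: 00111011110001 → 0, fb=1
94: 01110111100011 → 0, fb=1
95: 11101111000111 → 1, fb=1
96: 11011110001111 → 1, fb=0
97: 10111100011110 → 1, fb=1
98: 01111000111101 → 0, fb=0
99: 11110001111010 → 1, fb=1
100: 11100011110101 → 1, fb=0
101: 11000111101010 → 1, fb=1
102: 10001111010101 → 1, fb=0
103: 00011110101010 → 0, fb=0
104: 00111101010100 → 0, fb=0
105: 01111010101000 → 0, fb=0
106: 11110101010000 → 1, fb=0
107: 11101010100000 → 1, fb=0
108: 11010101000000 → 1, fb=0
109: 10101010000000 → 1, fb=1
110: 01010100000001 → 0, fb=1
111: 10101000000011 → 1, fb=1
112: 01010000000111 → 0, fb=0
113: 10100000001110 → 1, fb=1
114: 01000000011101 → 0, fb=1
115: 10000000111011 → 1, fb=1
116: 00000001110111 → 0, fb=0
117: 00000011101110 → 0, fb=0
118: 00000111011100 → 0, fb=1
119: 00001110111001 → 0, fb=1
120: 00011101110011 → 0, fb=0
121: 00111011100110 → 0, fb=1

00010000101100101000100001001011010011111011100101101000101101111010101001000011100100101010100111011110001111010101000000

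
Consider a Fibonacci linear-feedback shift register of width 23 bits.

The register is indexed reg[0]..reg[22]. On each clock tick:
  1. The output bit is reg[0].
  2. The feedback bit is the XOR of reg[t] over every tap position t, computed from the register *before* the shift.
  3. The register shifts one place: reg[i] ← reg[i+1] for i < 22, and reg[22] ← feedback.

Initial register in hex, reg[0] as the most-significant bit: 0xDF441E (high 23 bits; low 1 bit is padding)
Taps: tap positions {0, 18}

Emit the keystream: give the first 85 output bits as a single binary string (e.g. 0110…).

k : reg_k → out_k, fb_k
0: 11011111010001000001111 → 1, fb=1
1: 10111110100010000011111 → 1, fb=0
2: 01111101000100000111110 → 0, fb=1
3: 11111010001000001111101 → 1, fb=0
4: 11110100010000011111010 → 1, fb=0
5: 11101000100000111110100 → 1, fb=0
6: 11010001000001111101000 → 1, fb=1
7: 10100010000011111010001 → 1, fb=0
8: 01000100000111110100010 → 0, fb=0
9: 10001000001111101000100 → 1, fb=1
10: 00010000011111010001001 → 0, fb=0
11: 00100000111110100010010 → 0, fb=1
12: 01000001111101000100101 → 0, fb=0
13: 10000011111010001001010 → 1, fb=1
14: 00000111110100010010101 → 0, fb=1
15: 00001111101000100101011 → 0, fb=0
16: 00011111010001001010110 → 0, fb=1
17: 00111110100010010101101 → 0, fb=0
18: 01111101000100101011010 → 0, fb=1
19: 11111010001001010110101 → 1, fb=0
20: 11110100010010101101010 → 1, fb=1
21: 11101000100101011010101 → 1, fb=0
22: 11010001001010110101010 → 1, fb=1
23: 10100010010101101010101 → 1, fb=0
24: 01000100101011010101010 → 0, fb=0
25: 10001001010110101010100 → 1, fb=0
26: 00010010101101010101000 → 0, fb=0
27: 00100101011010101010000 → 0, fb=1
28: 01001010110101010100001 → 0, fb=0
29: 10010101101010101000010 → 1, fb=1
30: 00101011010101010000101 → 0, fb=0
31: 01010110101010100001010 → 0, fb=0
32: 10101101010101000010100 → 1, fb=0
33: 01011010101010000101000 → 0, fb=0
34: 10110101010100001010000 → 1, fb=0
35: 01101010101000010100000 → 0, fb=0
36: 11010101010000101000000 → 1, fb=1
37: 10101010100001010000001 → 1, fb=1
38: 01010101000010100000011 → 0, fb=0
39: 10101010000101000000110 → 1, fb=1
40: 01010100001010000001101 → 0, fb=0
41: 10101000010100000011010 → 1, fb=0
42: 01010000101000000110100 → 0, fb=1
43: 10100001010000001101001 → 1, fb=1
44: 01000010100000011010011 → 0, fb=1
45: 10000101000000110100111 → 1, fb=1
46: 00001010000001101001111 → 0, fb=0
47: 00010100000011010011110 → 0, fb=1
48: 00101000000110100111101 → 0, fb=1
49: 01010000001101001111011 → 0, fb=1
50: 10100000011010011110111 → 1, fb=0
51: 01000000110100111101110 → 0, fb=0
52: 10000001101001111011100 → 1, fb=0
53: 00000011010011110111000 → 0, fb=1
54: 00000110100111101110001 → 0, fb=1
55: 00001101001111011100011 → 0, fb=0
56: 00011010011110111000110 → 0, fb=0
57: 00110100111101110001100 → 0, fb=0
58: 01101001111011100011000 → 0, fb=1
59: 11010011110111000110001 → 1, fb=0
60: 10100111101110001100010 → 1, fb=1
61: 01001111011100011000101 → 0, fb=0
62: 10011110111000110001010 → 1, fb=1
63: 00111101110001100010101 → 0, fb=1
64: 01111011100011000101011 → 0, fb=0
65: 11110111000110001010110 → 1, fb=0
66: 11101110001100010101100 → 1, fb=1
67: 11011100011000101011001 → 1, fb=0
68: 10111000110001010110010 → 1, fb=0
69: 01110001100010101100100 → 0, fb=0
70: 11100011000101011001000 → 1, fb=1
71: 11000110001010110010001 → 1, fb=0
72: 10001100010101100100010 → 1, fb=1
73: 00011000101011001000101 → 0, fb=0
74: 00110001010110010001010 → 0, fb=0
75: 01100010101100100010100 → 0, fb=1
76: 11000101011001000101001 → 1, fb=1
77: 10001010110010001010011 → 1, fb=0
78: 00010101100100010100110 → 0, fb=0
79: 00101011001000101001100 → 0, fb=0
80: 01010110010001010011000 → 0, fb=1
81: 10101100100010100110001 → 1, fb=0
82: 01011001000101001100010 → 0, fb=0
83: 10110010001010011000100 → 1, fb=1
84: 01100100010100110001001 → 0, fb=0

1101111101000100000111110100010010101101010101000010100000011010011110111000110001010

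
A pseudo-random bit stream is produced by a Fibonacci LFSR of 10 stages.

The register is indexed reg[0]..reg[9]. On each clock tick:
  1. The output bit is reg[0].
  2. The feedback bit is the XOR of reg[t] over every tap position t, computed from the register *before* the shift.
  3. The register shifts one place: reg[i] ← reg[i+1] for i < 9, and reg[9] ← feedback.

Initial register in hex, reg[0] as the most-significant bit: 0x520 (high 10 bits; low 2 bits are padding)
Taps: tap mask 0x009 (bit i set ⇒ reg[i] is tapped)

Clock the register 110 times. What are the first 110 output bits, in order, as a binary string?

step | reg (before) | out | fb
   0 | 0101001000 | 0 | 1
   1 | 1010010001 | 1 | 1
   2 | 0100100011 | 0 | 0
   3 | 1001000110 | 1 | 0
   4 | 0010001100 | 0 | 0
   5 | 0100011000 | 0 | 0
   6 | 1000110000 | 1 | 1
   7 | 0001100001 | 0 | 1
   8 | 0011000011 | 0 | 1
   9 | 0110000111 | 0 | 0
  10 | 1100001110 | 1 | 1
  11 | 1000011101 | 1 | 1
  12 | 0000111011 | 0 | 0
  13 | 0001110110 | 0 | 1
  14 | 0011101101 | 0 | 1
  15 | 0111011011 | 0 | 1
  16 | 1110110111 | 1 | 1
  17 | 1101101111 | 1 | 0
  18 | 1011011110 | 1 | 0
  19 | 0110111100 | 0 | 0
  20 | 1101111000 | 1 | 0
  21 | 1011110000 | 1 | 0
  22 | 0111100000 | 0 | 1
  23 | 1111000001 | 1 | 0
  24 | 1110000010 | 1 | 1
  25 | 1100000101 | 1 | 1
  26 | 1000001011 | 1 | 1
  27 | 0000010111 | 0 | 0
  28 | 0000101110 | 0 | 0
  29 | 0001011100 | 0 | 1
  30 | 0010111001 | 0 | 0
  31 | 0101110010 | 0 | 1
  32 | 1011100101 | 1 | 0
  33 | 0111001010 | 0 | 1
  34 | 1110010101 | 1 | 1
  35 | 1100101011 | 1 | 1
  36 | 1001010111 | 1 | 0
  37 | 0010101110 | 0 | 0
  38 | 0101011100 | 0 | 1
  39 | 1010111001 | 1 | 1
  40 | 0101110011 | 0 | 1
  41 | 1011100111 | 1 | 0
  42 | 0111001110 | 0 | 1
  43 | 1110011101 | 1 | 1
  44 | 1100111011 | 1 | 1
  45 | 1001110111 | 1 | 0
  46 | 0011101110 | 0 | 1
  47 | 0111011101 | 0 | 1
  48 | 1110111011 | 1 | 1
  49 | 1101110111 | 1 | 0
  50 | 1011101110 | 1 | 0
  51 | 0111011100 | 0 | 1
  52 | 1110111001 | 1 | 1
  53 | 1101110011 | 1 | 0
  54 | 1011100110 | 1 | 0
  55 | 0111001100 | 0 | 1
  56 | 1110011001 | 1 | 1
  57 | 1100110011 | 1 | 1
  58 | 1001100111 | 1 | 0
  59 | 0011001110 | 0 | 1
  60 | 0110011101 | 0 | 0
  61 | 1100111010 | 1 | 1
  62 | 1001110101 | 1 | 0
  63 | 0011101010 | 0 | 1
  64 | 0111010101 | 0 | 1
  65 | 1110101011 | 1 | 1
  66 | 1101010111 | 1 | 0
  67 | 1010101110 | 1 | 1
  68 | 0101011101 | 0 | 1
  69 | 1010111011 | 1 | 1
  70 | 0101110111 | 0 | 1
  71 | 1011101111 | 1 | 0
  72 | 0111011110 | 0 | 1
  73 | 1110111101 | 1 | 1
  74 | 1101111011 | 1 | 0
  75 | 1011110110 | 1 | 0
  76 | 0111101100 | 0 | 1
  77 | 1111011001 | 1 | 0
  78 | 1110110010 | 1 | 1
  79 | 1101100101 | 1 | 0
  80 | 1011001010 | 1 | 0
  81 | 0110010100 | 0 | 0
  82 | 1100101000 | 1 | 1
  83 | 1001010001 | 1 | 0
  84 | 0010100010 | 0 | 0
  85 | 0101000100 | 0 | 1
  86 | 1010001001 | 1 | 1
  87 | 0100010011 | 0 | 0
  88 | 1000100110 | 1 | 1
  89 | 0001001101 | 0 | 1
  90 | 0010011011 | 0 | 0
  91 | 0100110110 | 0 | 0
  92 | 1001101100 | 1 | 0
  93 | 0011011000 | 0 | 1
  94 | 0110110001 | 0 | 0
  95 | 1101100010 | 1 | 0
  96 | 1011000100 | 1 | 0
  97 | 0110001000 | 0 | 0
  98 | 1100010000 | 1 | 1
  99 | 1000100001 | 1 | 1
 100 | 0001000011 | 0 | 1
 101 | 0010000111 | 0 | 0
 102 | 0100001110 | 0 | 0
 103 | 1000011100 | 1 | 1
 104 | 0000111001 | 0 | 0
 105 | 0001110010 | 0 | 1
 106 | 0011100101 | 0 | 1
 107 | 0111001011 | 0 | 1
 108 | 1110010111 | 1 | 1
 109 | 1100101111 | 1 | 1

01010010001100001110110111100000101110010101110011101110111001100111010101110111101100101000100110110001000011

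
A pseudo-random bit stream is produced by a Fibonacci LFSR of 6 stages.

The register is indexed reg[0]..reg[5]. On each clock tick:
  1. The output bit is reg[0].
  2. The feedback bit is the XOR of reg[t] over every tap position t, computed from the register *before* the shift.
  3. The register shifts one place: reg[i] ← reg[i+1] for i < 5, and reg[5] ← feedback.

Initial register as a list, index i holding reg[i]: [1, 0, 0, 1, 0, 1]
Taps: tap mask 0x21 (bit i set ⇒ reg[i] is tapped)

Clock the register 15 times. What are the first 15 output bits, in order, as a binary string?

k : reg_k → out_k, fb_k
0: 100101 → 1, fb=0
1: 001010 → 0, fb=0
2: 010100 → 0, fb=0
3: 101000 → 1, fb=1
4: 010001 → 0, fb=1
5: 100011 → 1, fb=0
6: 000110 → 0, fb=0
7: 001100 → 0, fb=0
8: 011000 → 0, fb=0
9: 110000 → 1, fb=1
10: 100001 → 1, fb=0
11: 000010 → 0, fb=0
12: 000100 → 0, fb=0
13: 001000 → 0, fb=0
14: 010000 → 0, fb=0

100101000110000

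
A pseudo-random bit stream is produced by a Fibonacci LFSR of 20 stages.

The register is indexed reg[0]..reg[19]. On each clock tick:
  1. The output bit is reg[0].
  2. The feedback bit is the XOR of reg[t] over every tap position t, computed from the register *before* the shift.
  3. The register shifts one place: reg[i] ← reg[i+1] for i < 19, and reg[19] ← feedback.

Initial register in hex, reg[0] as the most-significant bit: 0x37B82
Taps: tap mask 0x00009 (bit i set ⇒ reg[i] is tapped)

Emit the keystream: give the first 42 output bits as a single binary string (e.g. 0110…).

001101111011100000101000101001111001011011

tick  register→output (feedback)
  0  00110111101110000010→0 (1)
  1  01101111011100000101→0 (0)
  2  11011110111000001010→1 (0)
  3  10111101110000010100→1 (0)
  4  01111011100000101000→0 (1)
  5  11110111000001010001→1 (0)
  6  11101110000010100010→1 (1)
  7  11011100000101000101→1 (0)
  8  10111000001010001010→1 (0)
  9  01110000010100010100→0 (1)
 10  11100000101000101001→1 (1)
 11  11000001010001010011→1 (1)
 12  10000010100010100111→1 (1)
 13  00000101000101001111→0 (0)
 14  00001010001010011110→0 (0)
 15  00010100010100111100→0 (1)
 16  00101000101001111001→0 (0)
 17  01010001010011110010→0 (1)
 18  10100010100111100101→1 (1)
 19  01000101001111001011→0 (0)
 20  10001010011110010110→1 (1)
 21  00010100111100101101→0 (1)
 22  00101001111001011011→0 (0)
 23  01010011110010110110→0 (1)
 24  10100111100101101101→1 (1)
 25  01001111001011011011→0 (0)
 26  10011110010110110110→1 (0)
 27  00111100101101101100→0 (1)
 28  01111001011011011001→0 (1)
 29  11110010110110110011→1 (0)
 30  11100101101101100110→1 (1)
 31  11001011011011001101→1 (1)
 32  10010110110110011011→1 (0)
 33  00101101101100110110→0 (0)
 34  01011011011001101100→0 (1)
 35  10110110110011011001→1 (0)
 36  01101101100110110010→0 (0)
 37  11011011001101100100→1 (0)
 38  10110110011011001000→1 (0)
 39  01101100110110010000→0 (0)
 40  11011001101100100000→1 (0)
 41  10110011011001000000→1 (0)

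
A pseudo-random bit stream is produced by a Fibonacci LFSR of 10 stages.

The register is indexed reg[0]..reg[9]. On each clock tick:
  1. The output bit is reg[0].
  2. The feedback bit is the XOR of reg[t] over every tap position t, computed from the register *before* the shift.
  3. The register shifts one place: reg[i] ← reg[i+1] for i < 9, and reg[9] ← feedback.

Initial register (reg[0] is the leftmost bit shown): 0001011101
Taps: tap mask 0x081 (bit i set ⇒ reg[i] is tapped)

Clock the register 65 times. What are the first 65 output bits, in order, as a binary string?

step | reg (before) | out | fb
   0 | 0001011101 | 0 | 1
   1 | 0010111011 | 0 | 0
   2 | 0101110110 | 0 | 1
   3 | 1011101101 | 1 | 0
   4 | 0111011010 | 0 | 0
   5 | 1110110100 | 1 | 0
   6 | 1101101000 | 1 | 1
   7 | 1011010001 | 1 | 1
   8 | 0110100011 | 0 | 0
   9 | 1101000110 | 1 | 0
  10 | 1010001100 | 1 | 0
  11 | 0100011000 | 0 | 0
  12 | 1000110000 | 1 | 1
  13 | 0001100001 | 0 | 0
  14 | 0011000010 | 0 | 0
  15 | 0110000100 | 0 | 1
  16 | 1100001001 | 1 | 1
  17 | 1000010011 | 1 | 1
  18 | 0000100111 | 0 | 1
  19 | 0001001111 | 0 | 1
  20 | 0010011111 | 0 | 1
  21 | 0100111111 | 0 | 1
  22 | 1001111111 | 1 | 0
  23 | 0011111110 | 0 | 1
  24 | 0111111101 | 0 | 1
  25 | 1111111011 | 1 | 1
  26 | 1111110111 | 1 | 0
  27 | 1111101110 | 1 | 0
  28 | 1111011100 | 1 | 0
  29 | 1110111000 | 1 | 1
  30 | 1101110001 | 1 | 1
  31 | 1011100011 | 1 | 1
  32 | 0111000111 | 0 | 1
  33 | 1110001111 | 1 | 0
  34 | 1100011110 | 1 | 0
  35 | 1000111100 | 1 | 0
  36 | 0001111000 | 0 | 0
  37 | 0011110000 | 0 | 0
  38 | 0111100000 | 0 | 0
  39 | 1111000000 | 1 | 1
  40 | 1110000001 | 1 | 1
  41 | 1100000011 | 1 | 1
  42 | 1000000111 | 1 | 0
  43 | 0000001110 | 0 | 1
  44 | 0000011101 | 0 | 1
  45 | 0000111011 | 0 | 0
  46 | 0001110110 | 0 | 1
  47 | 0011101101 | 0 | 1
  48 | 0111011011 | 0 | 0
  49 | 1110110110 | 1 | 0
  50 | 1101101100 | 1 | 0
  51 | 1011011000 | 1 | 1
  52 | 0110110001 | 0 | 0
  53 | 1101100010 | 1 | 1
  54 | 1011000101 | 1 | 0
  55 | 0110001010 | 0 | 0
  56 | 1100010100 | 1 | 0
  57 | 1000101000 | 1 | 1
  58 | 0001010001 | 0 | 0
  59 | 0010100010 | 0 | 0
  60 | 0101000100 | 0 | 1
  61 | 1010001001 | 1 | 1
  62 | 0100010011 | 0 | 0
  63 | 1000100110 | 1 | 0
  64 | 0001001100 | 0 | 1

00010111011010001100001001111111011100011110000001110110110001010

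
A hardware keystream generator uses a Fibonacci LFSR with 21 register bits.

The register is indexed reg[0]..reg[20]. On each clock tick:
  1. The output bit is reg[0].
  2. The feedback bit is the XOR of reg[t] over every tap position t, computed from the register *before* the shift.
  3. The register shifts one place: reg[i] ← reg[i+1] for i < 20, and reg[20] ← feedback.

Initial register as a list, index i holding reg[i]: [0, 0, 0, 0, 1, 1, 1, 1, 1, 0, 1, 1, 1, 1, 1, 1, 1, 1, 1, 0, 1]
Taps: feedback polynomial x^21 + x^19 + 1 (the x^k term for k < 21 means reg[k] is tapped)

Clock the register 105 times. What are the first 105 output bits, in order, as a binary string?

000011111011111111101010110011100110011011101101001111000011100100100001100000011010000101011010101001000

tick  register→output (feedback)
  0  000011111011111111101→0 (0)
  1  000111110111111111010→0 (1)
  2  001111101111111110101→0 (0)
  3  011111011111111101010→0 (1)
  4  111110111111111010101→1 (1)
  5  111101111111110101011→1 (0)
  6  111011111111101010110→1 (0)
  7  110111111111010101100→1 (1)
  8  101111111110101011001→1 (1)
  9  011111111101010110011→0 (1)
 10  111111111010101100111→1 (0)
 11  111111110101011001110→1 (0)
 12  111111101010110011100→1 (1)
 13  111111010101100111001→1 (1)
 14  111110101011001110011→1 (0)
 15  111101010110011100110→1 (0)
 16  111010101100111001100→1 (1)
 17  110101011001110011001→1 (1)
 18  101010110011100110011→1 (0)
 19  010101100111001100110→0 (1)
 20  101011001110011001101→1 (1)
 21  010110011100110011011→0 (1)
 22  101100111001100110111→1 (0)
 23  011001110011001101110→0 (1)
 24  110011100110011011101→1 (1)
 25  100111001100110111011→1 (0)
 26  001110011001101110110→0 (1)
 27  011100110011011101101→0 (0)
 28  111001100110111011010→1 (0)
 29  110011001101110110100→1 (1)
 30  100110011011101101001→1 (1)
 31  001100110111011010011→0 (1)
 32  011001101110110100111→0 (1)
 33  110011011101101001111→1 (0)
 34  100110111011010011110→1 (0)
 35  001101110110100111100→0 (0)
 36  011011101101001111000→0 (0)
 37  110111011010011110000→1 (1)
 38  101110110100111100001→1 (1)
 39  011101101001111000011→0 (1)
 40  111011010011110000111→1 (0)
 41  110110100111100001110→1 (0)
 42  101101001111000011100→1 (1)
 43  011010011110000111001→0 (0)
 44  110100111100001110010→1 (0)
 45  101001111000011100100→1 (1)
 46  010011110000111001001→0 (0)
 47  100111100001110010010→1 (0)
 48  001111000011100100100→0 (0)
 49  011110000111001001000→0 (0)
 50  111100001110010010000→1 (1)
 51  111000011100100100001→1 (1)
 52  110000111001001000011→1 (0)
 53  100001110010010000110→1 (0)
 54  000011100100100001100→0 (0)
 55  000111001001000011000→0 (0)
 56  001110010010000110000→0 (0)
 57  011100100100001100000→0 (0)
 58  111001001000011000000→1 (1)
 59  110010010000110000001→1 (1)
 60  100100100001100000011→1 (0)
 61  001001000011000000110→0 (1)
 62  010010000110000001101→0 (0)
 63  100100001100000011010→1 (0)
 64  001000011000000110100→0 (0)
 65  010000110000001101000→0 (0)
 66  100001100000011010000→1 (1)
 67  000011000000110100001→0 (0)
 68  000110000001101000010→0 (1)
 69  001100000011010000101→0 (0)
 70  011000000110100001010→0 (1)
 71  110000001101000010101→1 (1)
 72  100000011010000101011→1 (0)
 73  000000110100001010110→0 (1)
 74  000001101000010101101→0 (0)
 75  000011010000101011010→0 (1)
 76  000110100001010110101→0 (0)
 77  001101000010101101010→0 (1)
 78  011010000101011010101→0 (0)
 79  110100001010110101010→1 (0)
 80  101000010101101010100→1 (1)
 81  010000101011010101001→0 (0)
 82  100001010110101010010→1 (0)
 83  000010101101010100100→0 (0)
 84  000101011010101001000→0 (0)
 85  001010110101010010000→0 (0)
 86  010101101010100100000→0 (0)
 87  101011010101001000000→1 (1)
 88  010110101010010000001→0 (0)
 89  101101010100100000010→1 (0)
 90  011010101001000000100→0 (0)
 91  110101010010000001000→1 (1)
 92  101010100100000010001→1 (1)
 93  010101001000000100011→0 (1)
 94  101010010000001000111→1 (0)
 95  010100100000010001110→0 (1)
 96  101001000000100011101→1 (1)
 97  010010000001000111011→0 (1)
 98  100100000010001110111→1 (0)
 99  001000000100011101110→0 (1)
100  010000001000111011101→0 (0)
101  100000010001110111010→1 (0)
102  000000100011101110100→0 (0)
103  000001000111011101000→0 (0)
104  000010001110111010000→0 (0)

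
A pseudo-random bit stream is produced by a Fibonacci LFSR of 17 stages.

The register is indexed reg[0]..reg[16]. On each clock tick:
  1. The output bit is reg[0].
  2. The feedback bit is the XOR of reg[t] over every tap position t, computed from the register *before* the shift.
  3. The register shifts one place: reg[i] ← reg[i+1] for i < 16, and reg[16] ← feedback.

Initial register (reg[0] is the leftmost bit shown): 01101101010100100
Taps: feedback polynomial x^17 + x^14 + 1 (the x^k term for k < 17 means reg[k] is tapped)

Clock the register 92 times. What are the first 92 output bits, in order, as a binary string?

tick  register→output (feedback)
  0  01101101010100100→0 (1)
  1  11011010101001001→1 (1)
  2  10110101010010011→1 (1)
  3  01101010100100111→0 (1)
  4  11010101001001111→1 (0)
  5  10101010010011110→1 (0)
  6  01010100100111100→0 (1)
  7  10101001001111001→1 (1)
  8  01010010011110011→0 (0)
  9  10100100111100110→1 (0)
 10  01001001111001100→0 (1)
 11  10010011110011001→1 (1)
 12  00100111100110011→0 (0)
 13  01001111001100110→0 (1)
 14  10011110011001101→1 (0)
 15  00111100110011010→0 (0)
 16  01111001100110100→0 (1)
 17  11110011001101001→1 (1)
 18  11100110011010011→1 (1)
 19  11001100110100111→1 (0)
 20  10011001101001110→1 (0)
 21  00110011010011100→0 (1)
 22  01100110100111001→0 (0)
 23  11001101001110010→1 (1)
 24  10011010011100101→1 (0)
 25  00110100111001010→0 (0)
 26  01101001110010100→0 (1)
 27  11010011100101001→1 (1)
 28  10100111001010011→1 (1)
 29  01001110010100111→0 (1)
 30  10011100101001111→1 (0)
 31  00111001010011110→0 (1)
 32  01110010100111101→0 (1)
 33  11100101001111011→1 (1)
 34  11001010011110111→1 (0)
 35  10010100111101110→1 (0)
 36  00101001111011100→0 (1)
 37  01010011110111001→0 (0)
 38  10100111101110010→1 (1)
 39  01001111011100101→0 (1)
 40  10011110111001011→1 (1)
 41  00111101110010111→0 (1)
 42  01111011100101111→0 (1)
 43  11110111001011111→1 (0)
 44  11101110010111110→1 (0)
 45  11011100101111100→1 (0)
 46  10111001011111000→1 (1)
 47  01110010111110001→0 (0)
 48  11100101111100010→1 (1)
 49  11001011111000101→1 (0)
 50  10010111110001010→1 (1)
 51  00101111100010101→0 (1)
 52  01011111000101011→0 (0)
 53  10111110001010110→1 (0)
 54  01111100010101100→0 (1)
 55  11111000101011001→1 (1)
 56  11110001010110011→1 (1)
 57  11100010101100111→1 (0)
 58  11000101011001110→1 (0)
 59  10001010110011100→1 (0)
 60  00010101100111000→0 (0)
 61  00101011001110000→0 (0)
 62  01010110011100000→0 (0)
 63  10101100111000000→1 (1)
 64  01011001110000001→0 (0)
 65  10110011100000010→1 (1)
 66  01100111000000101→0 (1)
 67  11001110000001011→1 (1)
 68  10011100000010111→1 (0)
 69  00111000000101110→0 (1)
 70  01110000001011101→0 (1)
 71  11100000010111011→1 (1)
 72  11000000101110111→1 (0)
 73  10000001011101110→1 (0)
 74  00000010111011100→0 (1)
 75  00000101110111001→0 (0)
 76  00001011101110010→0 (0)
 77  00010111011100100→0 (1)
 78  00101110111001001→0 (0)
 79  01011101110010010→0 (0)
 80  10111011100100100→1 (0)
 81  01110111001001000→0 (0)
 82  11101110010010000→1 (1)
 83  11011100100100001→1 (1)
 84  10111001001000011→1 (1)
 85  01110010010000111→0 (1)
 86  11100100100001111→1 (0)
 87  11001001000011110→1 (0)
 88  10010010000111100→1 (0)
 89  00100100001111000→0 (0)
 90  01001000011110000→0 (0)
 91  10010000111100000→1 (1)

01101101010100100111100110011010011100101001111011100101111100010101100111000000101110111001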